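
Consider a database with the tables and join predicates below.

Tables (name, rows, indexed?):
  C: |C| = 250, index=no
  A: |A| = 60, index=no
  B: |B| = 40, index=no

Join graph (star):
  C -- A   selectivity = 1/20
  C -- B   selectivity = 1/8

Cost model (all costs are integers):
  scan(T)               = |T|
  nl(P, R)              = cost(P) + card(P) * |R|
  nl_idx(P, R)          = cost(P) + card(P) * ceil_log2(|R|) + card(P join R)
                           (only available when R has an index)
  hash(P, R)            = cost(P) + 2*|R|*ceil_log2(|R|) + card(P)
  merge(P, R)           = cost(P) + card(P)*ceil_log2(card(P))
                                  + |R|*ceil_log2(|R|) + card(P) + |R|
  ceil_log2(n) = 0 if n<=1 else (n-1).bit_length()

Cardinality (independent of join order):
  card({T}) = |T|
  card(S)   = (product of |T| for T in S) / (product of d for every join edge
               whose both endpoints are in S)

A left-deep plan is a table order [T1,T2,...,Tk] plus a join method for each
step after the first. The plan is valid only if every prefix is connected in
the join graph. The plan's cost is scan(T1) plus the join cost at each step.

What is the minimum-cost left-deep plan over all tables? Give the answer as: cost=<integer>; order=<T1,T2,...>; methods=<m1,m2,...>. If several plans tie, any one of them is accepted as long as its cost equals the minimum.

Selinger DP (subsets sized 1..n):
  {C}: scan cost=250, card=250
  {A}: scan cost=60, card=60
  {B}: scan cost=40, card=40
  {AC}: card=750; try (A,hash)→1220, (C,merge)→2730, (A,merge)→2920, (C,hash)→4120, (C,nl)→15060, (A,nl)→15250; best=1220 via (A,hash)
  {BC}: card=1250; try (B,hash)→980, (C,merge)→2570, (B,merge)→2780, (C,hash)→4080, (C,nl)→10040, (B,nl)→10250; best=980 via (B,hash)
  {ABC}: card=3750; try (B,hash)→2450, (A,hash)→2950, (B,merge)→9750, (A,merge)→16400, (B,nl)→31220, (A,nl)→75980; best=2450 via (B,hash)

cost=2450; order=C,A,B; methods=hash,hash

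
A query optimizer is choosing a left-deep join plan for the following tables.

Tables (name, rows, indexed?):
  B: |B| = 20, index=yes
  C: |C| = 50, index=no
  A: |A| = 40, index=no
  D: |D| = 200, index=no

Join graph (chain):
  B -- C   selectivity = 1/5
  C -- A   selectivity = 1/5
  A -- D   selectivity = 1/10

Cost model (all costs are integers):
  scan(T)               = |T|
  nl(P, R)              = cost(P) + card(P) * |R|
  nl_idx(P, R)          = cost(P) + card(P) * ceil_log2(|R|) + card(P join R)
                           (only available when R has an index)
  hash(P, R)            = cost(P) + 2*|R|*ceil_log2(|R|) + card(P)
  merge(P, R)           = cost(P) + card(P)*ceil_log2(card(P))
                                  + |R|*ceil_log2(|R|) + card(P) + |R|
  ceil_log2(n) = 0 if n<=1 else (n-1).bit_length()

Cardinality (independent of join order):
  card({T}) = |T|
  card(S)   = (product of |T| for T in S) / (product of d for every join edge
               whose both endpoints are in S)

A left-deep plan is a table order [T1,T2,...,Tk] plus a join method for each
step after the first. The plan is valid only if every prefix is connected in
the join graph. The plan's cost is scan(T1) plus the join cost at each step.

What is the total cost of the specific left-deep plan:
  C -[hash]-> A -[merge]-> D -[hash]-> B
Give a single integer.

14580

step 1: scan C: cost=50, card=50
step 2: join A via hash
    card(P join A) = 50*40/(5) = 400
    cost = 50 + 2*40*6 + 50 = 580
step 3: join D via merge
    card(P join D) = 400*200/(10) = 8000
    cost = 580 + 400*9 + 200*8 + 400 + 200 = 6380
step 4: join B via hash
    card(P join B) = 8000*20/(5) = 32000
    cost = 6380 + 2*20*5 + 8000 = 14580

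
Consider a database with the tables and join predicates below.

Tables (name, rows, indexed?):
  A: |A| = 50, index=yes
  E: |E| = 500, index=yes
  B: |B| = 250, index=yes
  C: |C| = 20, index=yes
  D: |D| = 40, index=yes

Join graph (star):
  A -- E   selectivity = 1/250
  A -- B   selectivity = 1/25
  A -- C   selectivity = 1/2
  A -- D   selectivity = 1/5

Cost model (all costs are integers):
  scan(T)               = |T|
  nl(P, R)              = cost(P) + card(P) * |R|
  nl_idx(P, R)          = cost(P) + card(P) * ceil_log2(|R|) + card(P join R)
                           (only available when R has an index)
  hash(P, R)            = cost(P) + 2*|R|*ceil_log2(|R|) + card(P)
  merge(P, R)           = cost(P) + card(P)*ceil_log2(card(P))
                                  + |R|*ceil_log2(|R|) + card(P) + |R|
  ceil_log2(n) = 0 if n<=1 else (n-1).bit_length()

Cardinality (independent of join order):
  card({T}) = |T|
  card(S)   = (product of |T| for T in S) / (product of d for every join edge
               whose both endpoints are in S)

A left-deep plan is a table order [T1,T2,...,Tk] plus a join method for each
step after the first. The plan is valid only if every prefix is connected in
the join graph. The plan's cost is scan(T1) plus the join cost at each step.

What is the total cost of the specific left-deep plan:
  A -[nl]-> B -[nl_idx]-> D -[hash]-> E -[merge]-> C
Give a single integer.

step 1: scan A: cost=50, card=50
step 2: join B via nl
    card(P join B) = 50*250/(25) = 500
    cost = 50 + 50*250 = 12550
step 3: join D via nl_idx
    card(P join D) = 500*40/(5) = 4000
    cost = 12550 + 500*6 + 4000 = 19550
step 4: join E via hash
    card(P join E) = 4000*500/(250) = 8000
    cost = 19550 + 2*500*9 + 4000 = 32550
step 5: join C via merge
    card(P join C) = 8000*20/(2) = 80000
    cost = 32550 + 8000*13 + 20*5 + 8000 + 20 = 144670

144670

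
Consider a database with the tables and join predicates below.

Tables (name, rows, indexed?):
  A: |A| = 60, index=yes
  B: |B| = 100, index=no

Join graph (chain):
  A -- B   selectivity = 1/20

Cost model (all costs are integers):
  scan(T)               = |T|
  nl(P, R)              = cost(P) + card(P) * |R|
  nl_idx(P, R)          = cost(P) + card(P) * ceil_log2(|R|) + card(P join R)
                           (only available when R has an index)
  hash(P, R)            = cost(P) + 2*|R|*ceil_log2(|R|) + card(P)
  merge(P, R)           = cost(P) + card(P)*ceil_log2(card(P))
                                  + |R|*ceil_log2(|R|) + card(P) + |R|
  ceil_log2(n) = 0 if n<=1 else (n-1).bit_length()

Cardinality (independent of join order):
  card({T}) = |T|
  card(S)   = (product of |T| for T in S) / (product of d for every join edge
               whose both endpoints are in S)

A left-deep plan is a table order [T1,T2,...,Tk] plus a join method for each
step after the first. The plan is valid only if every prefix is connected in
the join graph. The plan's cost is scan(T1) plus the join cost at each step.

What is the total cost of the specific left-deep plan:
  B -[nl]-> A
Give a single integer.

6100

step 1: scan B: cost=100, card=100
step 2: join A via nl
    card(P join A) = 100*60/(20) = 300
    cost = 100 + 100*60 = 6100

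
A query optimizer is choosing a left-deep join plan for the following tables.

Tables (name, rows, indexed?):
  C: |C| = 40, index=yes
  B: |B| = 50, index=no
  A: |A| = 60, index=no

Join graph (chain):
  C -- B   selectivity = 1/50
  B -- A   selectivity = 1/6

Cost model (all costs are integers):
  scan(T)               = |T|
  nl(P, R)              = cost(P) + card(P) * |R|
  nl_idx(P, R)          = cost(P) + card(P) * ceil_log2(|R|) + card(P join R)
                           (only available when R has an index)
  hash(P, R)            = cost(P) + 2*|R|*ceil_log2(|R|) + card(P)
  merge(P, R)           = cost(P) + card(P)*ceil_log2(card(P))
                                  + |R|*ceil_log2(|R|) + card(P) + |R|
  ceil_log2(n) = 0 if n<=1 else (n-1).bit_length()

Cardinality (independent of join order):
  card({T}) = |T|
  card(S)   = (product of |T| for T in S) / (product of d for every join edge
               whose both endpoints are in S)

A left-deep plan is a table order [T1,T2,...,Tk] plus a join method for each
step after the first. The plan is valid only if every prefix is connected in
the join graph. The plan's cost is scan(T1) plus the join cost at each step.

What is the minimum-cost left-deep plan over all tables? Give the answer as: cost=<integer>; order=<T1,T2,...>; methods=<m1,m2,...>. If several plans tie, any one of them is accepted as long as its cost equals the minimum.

Selinger DP (subsets sized 1..n):
  {C}: scan cost=40, card=40
  {B}: scan cost=50, card=50
  {A}: scan cost=60, card=60
  {BC}: card=40; try (C,nl_idx)→390, (C,hash)→580, (B,merge)→670, (C,merge)→680, (B,hash)→680, (B,nl)→2040 …(+1); best=390 via (C,nl_idx)
  {AB}: card=500; try (B,hash)→720, (A,hash)→820, (A,merge)→820, (B,merge)→830, (A,nl)→3050, (B,nl)→3060; best=720 via (B,hash)
  {ABC}: card=400; try (A,merge)→1090, (A,hash)→1150, (C,hash)→1700, (A,nl)→2790, (C,nl_idx)→4120, (C,merge)→6000 …(+1); best=1090 via (A,merge)

cost=1090; order=B,C,A; methods=nl_idx,merge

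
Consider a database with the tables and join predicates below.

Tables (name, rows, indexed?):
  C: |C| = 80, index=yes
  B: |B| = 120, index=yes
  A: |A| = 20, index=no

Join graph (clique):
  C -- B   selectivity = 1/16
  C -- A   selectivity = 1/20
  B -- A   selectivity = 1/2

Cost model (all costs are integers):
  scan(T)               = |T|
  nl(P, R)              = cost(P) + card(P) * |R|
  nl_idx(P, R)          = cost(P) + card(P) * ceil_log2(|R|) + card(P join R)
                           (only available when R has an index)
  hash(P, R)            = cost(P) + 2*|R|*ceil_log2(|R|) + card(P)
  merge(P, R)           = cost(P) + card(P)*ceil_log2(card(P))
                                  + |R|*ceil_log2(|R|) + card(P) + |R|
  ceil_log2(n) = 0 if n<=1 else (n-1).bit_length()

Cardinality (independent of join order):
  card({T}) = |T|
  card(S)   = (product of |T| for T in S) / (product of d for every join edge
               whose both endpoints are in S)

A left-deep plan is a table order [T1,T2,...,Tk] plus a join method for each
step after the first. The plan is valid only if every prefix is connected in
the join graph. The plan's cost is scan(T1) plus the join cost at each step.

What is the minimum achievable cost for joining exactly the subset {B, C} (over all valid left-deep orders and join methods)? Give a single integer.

Selinger DP over subsets of {B,C}:
  {C}: scan cost=80, card=80
  {B}: scan cost=120, card=120
  {BC}: card=600; try (B,nl_idx)→1240, (C,hash)→1360, (C,nl_idx)→1560, (B,merge)→1680, (C,merge)→1720, (B,hash)→1840 …(+2); best=1240 via (B,nl_idx)

1240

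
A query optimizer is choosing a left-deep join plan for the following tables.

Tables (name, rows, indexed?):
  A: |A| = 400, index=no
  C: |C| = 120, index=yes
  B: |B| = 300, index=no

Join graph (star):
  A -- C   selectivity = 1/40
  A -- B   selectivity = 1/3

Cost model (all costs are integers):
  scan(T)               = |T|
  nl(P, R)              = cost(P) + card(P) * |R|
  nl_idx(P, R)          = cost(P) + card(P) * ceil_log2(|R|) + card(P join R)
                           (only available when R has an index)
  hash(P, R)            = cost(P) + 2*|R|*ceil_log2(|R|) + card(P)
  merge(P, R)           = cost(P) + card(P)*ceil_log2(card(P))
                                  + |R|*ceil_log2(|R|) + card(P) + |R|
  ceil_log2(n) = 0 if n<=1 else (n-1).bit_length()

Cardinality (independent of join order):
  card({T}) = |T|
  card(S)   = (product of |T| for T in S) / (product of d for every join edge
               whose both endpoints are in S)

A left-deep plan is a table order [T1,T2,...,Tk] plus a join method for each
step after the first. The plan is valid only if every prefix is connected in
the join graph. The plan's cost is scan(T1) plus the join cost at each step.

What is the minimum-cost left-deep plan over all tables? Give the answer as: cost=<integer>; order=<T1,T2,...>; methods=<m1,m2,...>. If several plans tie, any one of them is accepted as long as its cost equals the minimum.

Selinger DP (subsets sized 1..n):
  {A}: scan cost=400, card=400
  {C}: scan cost=120, card=120
  {B}: scan cost=300, card=300
  {AC}: card=1200; try (C,hash)→2480, (C,nl_idx)→4400, (A,merge)→5080, (C,merge)→5360, (A,hash)→7440, (A,nl)→48120 …(+1); best=2480 via (C,hash)
  {AB}: card=40000; try (B,hash)→6200, (A,merge)→7300, (B,merge)→7400, (A,hash)→7800, (A,nl)→120300, (B,nl)→120400; best=6200 via (B,hash)
  {ABC}: card=120000; try (B,hash)→9080, (B,merge)→19880, (C,hash)→47880, (B,nl)→362480, (C,nl_idx)→406200, (C,merge)→687160 …(+1); best=9080 via (B,hash)

cost=9080; order=A,C,B; methods=hash,hash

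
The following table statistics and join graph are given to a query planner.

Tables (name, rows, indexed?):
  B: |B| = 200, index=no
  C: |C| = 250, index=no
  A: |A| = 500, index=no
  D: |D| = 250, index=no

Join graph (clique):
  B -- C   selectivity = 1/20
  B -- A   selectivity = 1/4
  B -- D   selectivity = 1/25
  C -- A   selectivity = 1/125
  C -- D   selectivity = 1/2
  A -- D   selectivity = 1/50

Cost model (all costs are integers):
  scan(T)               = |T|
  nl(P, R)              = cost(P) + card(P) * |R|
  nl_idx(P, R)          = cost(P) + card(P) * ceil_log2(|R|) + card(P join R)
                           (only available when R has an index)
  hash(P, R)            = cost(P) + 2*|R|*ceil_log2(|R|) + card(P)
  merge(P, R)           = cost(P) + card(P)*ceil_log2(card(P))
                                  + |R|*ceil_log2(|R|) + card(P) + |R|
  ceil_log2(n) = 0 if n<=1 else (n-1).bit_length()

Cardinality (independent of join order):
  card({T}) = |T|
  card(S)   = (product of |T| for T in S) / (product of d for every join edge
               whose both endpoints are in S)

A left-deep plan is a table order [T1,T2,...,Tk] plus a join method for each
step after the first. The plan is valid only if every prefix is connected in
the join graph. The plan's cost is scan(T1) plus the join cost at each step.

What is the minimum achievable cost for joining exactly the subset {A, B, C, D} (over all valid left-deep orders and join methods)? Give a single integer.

15700

Selinger DP over subsets of {A,B,C,D}:
  {B}: scan cost=200, card=200
  {C}: scan cost=250, card=250
  {A}: scan cost=500, card=500
  {D}: scan cost=250, card=250
  {BC}: card=2500; try (B,hash)→3700, (C,merge)→4250, (B,merge)→4300, (C,hash)→4400, (C,nl)→50200, (B,nl)→50250; best=3700 via (B,hash)
  {AB}: card=25000; try (B,hash)→4200, (A,merge)→7000, (B,merge)→7300, (A,hash)→9400, (A,nl)→100200, (B,nl)→100500; best=4200 via (B,hash)
  {BD}: card=2000; try (B,hash)→3700, (D,merge)→4250, (B,merge)→4300, (D,hash)→4400, (D,nl)→50200, (B,nl)→50250; best=3700 via (B,hash)
  {AC}: card=1000; try (C,hash)→5000, (A,merge)→7500, (C,merge)→7750, (A,hash)→9500, (A,nl)→125250, (C,nl)→125500; best=5000 via (C,hash)
  {CD}: card=31250; try (D,hash)→4500, (C,hash)→4500, (D,merge)→4750, (C,merge)→4750, (D,nl)→62750, (C,nl)→62750; best=4500 via (D,hash)
  {AD}: card=2500; try (D,hash)→5000, (A,merge)→7500, (D,merge)→7750, (A,hash)→9500, (A,nl)→125250, (D,nl)→125500; best=5000 via (D,hash)
  {ABC}: card=2500; try (B,hash)→9200, (A,hash)→15200, (B,merge)→17800, (C,hash)→33200, (A,merge)→41200, (B,nl)→205000 …(+3); best=9200 via (B,hash)
  {BCD}: card=12500; try (C,hash)→9700, (D,hash)→10200, (C,merge)→29950, (D,merge)→38450, (B,hash)→38950, (C,nl)→503700 …(+3); best=9700 via (C,hash)
  {ABD}: card=5000; try (B,hash)→10700, (A,hash)→14700, (A,merge)→32700, (D,hash)→33200, (B,merge)→39300, (D,merge)→406450 …(+3); best=10700 via (B,hash)
  {ACD}: card=2500; try (D,hash)→10000, (C,hash)→11500, (D,merge)→18250, (C,merge)→39750, (A,hash)→44750, (D,nl)→255000 …(+3); best=10000 via (D,hash)
  {ABCD}: card=250; try (D,hash)→15700, (B,hash)→15700, (C,hash)→19700, (A,hash)→31200, (D,merge)→43950, (B,merge)→44300 …(+6); best=15700 via (D,hash)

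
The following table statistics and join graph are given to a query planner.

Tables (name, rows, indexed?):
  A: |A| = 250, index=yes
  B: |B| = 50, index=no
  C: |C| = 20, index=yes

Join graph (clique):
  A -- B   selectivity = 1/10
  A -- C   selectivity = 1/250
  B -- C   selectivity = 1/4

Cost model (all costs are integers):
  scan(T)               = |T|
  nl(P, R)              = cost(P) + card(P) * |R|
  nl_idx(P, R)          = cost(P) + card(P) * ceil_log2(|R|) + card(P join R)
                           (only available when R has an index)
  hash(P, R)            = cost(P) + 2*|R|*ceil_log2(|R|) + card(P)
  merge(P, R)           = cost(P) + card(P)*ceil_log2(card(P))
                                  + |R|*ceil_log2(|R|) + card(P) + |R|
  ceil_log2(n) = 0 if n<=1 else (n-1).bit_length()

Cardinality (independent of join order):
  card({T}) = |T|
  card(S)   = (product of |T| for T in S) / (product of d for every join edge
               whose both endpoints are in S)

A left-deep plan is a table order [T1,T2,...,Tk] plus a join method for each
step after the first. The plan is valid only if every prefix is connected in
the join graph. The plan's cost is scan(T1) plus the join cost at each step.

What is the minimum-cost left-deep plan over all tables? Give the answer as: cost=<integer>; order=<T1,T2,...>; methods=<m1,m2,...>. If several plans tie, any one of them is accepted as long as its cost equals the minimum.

Selinger DP (subsets sized 1..n):
  {A}: scan cost=250, card=250
  {B}: scan cost=50, card=50
  {C}: scan cost=20, card=20
  {AB}: card=1250; try (B,hash)→1100, (A,nl_idx)→1700, (A,merge)→2650, (B,merge)→2850, (A,hash)→4100, (A,nl)→12550 …(+1); best=1100 via (B,hash)
  {AC}: card=20; try (A,nl_idx)→200, (C,hash)→700, (C,nl_idx)→1520, (A,merge)→2390, (C,merge)→2620, (A,hash)→4040 …(+2); best=200 via (A,nl_idx)
  {BC}: card=250; try (C,hash)→300, (B,merge)→490, (C,merge)→520, (C,nl_idx)→550, (B,hash)→640, (B,nl)→1020 …(+1); best=300 via (C,hash)
  {ABC}: card=25; try (B,merge)→670, (B,hash)→820, (B,nl)→1200, (A,nl_idx)→2325, (C,hash)→2550, (A,hash)→4550 …(+5); best=670 via (B,merge)

cost=670; order=C,A,B; methods=nl_idx,merge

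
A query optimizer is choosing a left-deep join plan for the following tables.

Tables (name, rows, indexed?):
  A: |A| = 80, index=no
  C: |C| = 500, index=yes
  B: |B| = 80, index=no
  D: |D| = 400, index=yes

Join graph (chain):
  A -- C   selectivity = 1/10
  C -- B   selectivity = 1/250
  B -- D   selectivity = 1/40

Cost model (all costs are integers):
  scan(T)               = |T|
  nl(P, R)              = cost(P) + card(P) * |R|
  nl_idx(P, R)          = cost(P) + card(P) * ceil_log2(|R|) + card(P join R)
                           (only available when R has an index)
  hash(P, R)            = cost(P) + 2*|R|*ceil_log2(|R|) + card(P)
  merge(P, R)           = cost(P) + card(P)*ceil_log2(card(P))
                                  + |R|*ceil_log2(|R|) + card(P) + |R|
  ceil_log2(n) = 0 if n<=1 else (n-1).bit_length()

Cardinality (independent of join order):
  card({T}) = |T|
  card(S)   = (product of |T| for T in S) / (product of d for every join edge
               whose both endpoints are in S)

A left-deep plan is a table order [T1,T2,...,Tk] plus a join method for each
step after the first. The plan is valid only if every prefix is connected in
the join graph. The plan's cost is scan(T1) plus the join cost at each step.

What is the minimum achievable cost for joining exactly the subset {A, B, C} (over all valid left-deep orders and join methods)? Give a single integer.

Selinger DP over subsets of {A,B,C}:
  {A}: scan cost=80, card=80
  {C}: scan cost=500, card=500
  {B}: scan cost=80, card=80
  {AC}: card=4000; try (A,hash)→2120, (C,nl_idx)→4800, (C,merge)→5720, (A,merge)→6140, (C,hash)→9160, (C,nl)→40080 …(+1); best=2120 via (A,hash)
  {BC}: card=160; try (C,nl_idx)→960, (B,hash)→2120, (C,merge)→5720, (B,merge)→6140, (C,hash)→9160, (C,nl)→40080 …(+1); best=960 via (C,nl_idx)
  {ABC}: card=1280; try (A,hash)→2240, (A,merge)→3040, (B,hash)→7240, (A,nl)→13760, (B,merge)→54760, (B,nl)→322120; best=2240 via (A,hash)

2240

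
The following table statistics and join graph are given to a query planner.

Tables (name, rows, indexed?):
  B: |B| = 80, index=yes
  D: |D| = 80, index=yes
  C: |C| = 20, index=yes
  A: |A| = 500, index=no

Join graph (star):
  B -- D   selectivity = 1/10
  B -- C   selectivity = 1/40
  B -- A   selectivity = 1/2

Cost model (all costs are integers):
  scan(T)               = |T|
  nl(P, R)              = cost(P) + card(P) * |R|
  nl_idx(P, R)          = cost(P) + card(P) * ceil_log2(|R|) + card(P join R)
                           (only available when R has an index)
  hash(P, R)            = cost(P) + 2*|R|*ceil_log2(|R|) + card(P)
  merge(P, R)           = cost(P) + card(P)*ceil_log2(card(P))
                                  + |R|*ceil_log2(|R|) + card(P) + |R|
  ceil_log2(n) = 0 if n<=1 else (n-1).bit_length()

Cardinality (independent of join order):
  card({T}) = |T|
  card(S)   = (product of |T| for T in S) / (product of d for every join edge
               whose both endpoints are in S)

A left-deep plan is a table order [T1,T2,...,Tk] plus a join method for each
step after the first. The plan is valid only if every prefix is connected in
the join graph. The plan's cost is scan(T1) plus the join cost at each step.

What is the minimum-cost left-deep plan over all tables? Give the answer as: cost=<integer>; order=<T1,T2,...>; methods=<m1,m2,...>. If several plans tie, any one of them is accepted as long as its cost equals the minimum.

cost=9000; order=C,B,D,A; methods=nl_idx,nl_idx,merge

Selinger DP (subsets sized 1..n):
  {B}: scan cost=80, card=80
  {D}: scan cost=80, card=80
  {C}: scan cost=20, card=20
  {A}: scan cost=500, card=500
  {BD}: card=640; try (D,hash)→1280, (D,nl_idx)→1280, (B,hash)→1280, (B,nl_idx)→1280, (D,merge)→1360, (B,merge)→1360 …(+2); best=1280 via (D,hash)
  {BC}: card=40; try (B,nl_idx)→200, (C,hash)→360, (C,nl_idx)→520, (B,merge)→780, (C,merge)→840, (B,hash)→1160 …(+2); best=200 via (B,nl_idx)
  {AB}: card=20000; try (B,hash)→2120, (A,merge)→5720, (B,merge)→6140, (A,hash)→9160, (B,nl_idx)→24000, (A,nl)→40080 …(+1); best=2120 via (B,hash)
  {BCD}: card=320; try (D,nl_idx)→800, (D,merge)→1120, (D,hash)→1360, (C,hash)→2120, (D,nl)→3400, (C,nl_idx)→4800 …(+2); best=800 via (D,nl_idx)
  {ABD}: card=160000; try (A,hash)→10920, (A,merge)→13320, (D,hash)→23240, (D,nl_idx)→302120, (A,nl)→321280, (D,merge)→322760 …(+1); best=10920 via (A,hash)
  {ABC}: card=10000; try (A,merge)→5480, (A,hash)→9240, (A,nl)→20200, (C,hash)→22320, (C,nl_idx)→112120, (C,merge)→322240 …(+1); best=5480 via (A,merge)
  {ABCD}: card=80000; try (A,merge)→9000, (A,hash)→10120, (D,hash)→16600, (D,nl_idx)→155480, (D,merge)→156120, (A,nl)→160800 …(+5); best=9000 via (A,merge)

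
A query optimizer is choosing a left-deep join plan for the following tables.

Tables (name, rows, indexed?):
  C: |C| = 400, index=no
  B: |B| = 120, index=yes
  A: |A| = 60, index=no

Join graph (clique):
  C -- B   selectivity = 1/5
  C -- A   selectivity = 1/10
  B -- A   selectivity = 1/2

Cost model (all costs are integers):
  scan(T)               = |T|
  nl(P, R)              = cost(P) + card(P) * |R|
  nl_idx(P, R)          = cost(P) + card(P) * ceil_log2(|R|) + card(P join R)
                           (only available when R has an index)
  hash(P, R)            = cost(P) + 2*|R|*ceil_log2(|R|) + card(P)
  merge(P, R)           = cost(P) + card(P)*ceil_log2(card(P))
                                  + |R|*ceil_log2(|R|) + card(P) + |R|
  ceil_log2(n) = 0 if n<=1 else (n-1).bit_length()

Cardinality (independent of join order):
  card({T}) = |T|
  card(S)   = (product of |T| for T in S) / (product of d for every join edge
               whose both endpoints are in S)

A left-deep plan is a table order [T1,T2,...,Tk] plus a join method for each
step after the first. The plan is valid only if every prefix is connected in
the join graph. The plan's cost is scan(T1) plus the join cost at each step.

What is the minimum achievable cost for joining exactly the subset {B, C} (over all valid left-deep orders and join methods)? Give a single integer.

Selinger DP over subsets of {B,C}:
  {C}: scan cost=400, card=400
  {B}: scan cost=120, card=120
  {BC}: card=9600; try (B,hash)→2480, (C,merge)→5080, (B,merge)→5360, (C,hash)→7440, (B,nl_idx)→12800, (C,nl)→48120 …(+1); best=2480 via (B,hash)

2480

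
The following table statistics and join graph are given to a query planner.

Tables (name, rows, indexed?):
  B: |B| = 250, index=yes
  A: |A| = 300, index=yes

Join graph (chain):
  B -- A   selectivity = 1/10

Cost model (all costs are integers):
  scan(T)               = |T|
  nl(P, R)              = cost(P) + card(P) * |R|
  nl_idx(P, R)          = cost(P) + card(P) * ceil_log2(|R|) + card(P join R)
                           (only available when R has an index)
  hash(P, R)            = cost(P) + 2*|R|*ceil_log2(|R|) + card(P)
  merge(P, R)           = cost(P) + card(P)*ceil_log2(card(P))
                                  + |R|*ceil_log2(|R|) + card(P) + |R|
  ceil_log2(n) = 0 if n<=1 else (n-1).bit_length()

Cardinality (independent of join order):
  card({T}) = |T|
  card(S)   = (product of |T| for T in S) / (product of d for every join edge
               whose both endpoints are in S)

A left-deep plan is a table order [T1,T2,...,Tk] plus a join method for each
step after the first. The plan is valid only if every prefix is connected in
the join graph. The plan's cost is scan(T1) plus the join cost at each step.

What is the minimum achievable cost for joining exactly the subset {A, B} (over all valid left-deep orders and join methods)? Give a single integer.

4600

Selinger DP over subsets of {A,B}:
  {B}: scan cost=250, card=250
  {A}: scan cost=300, card=300
  {AB}: card=7500; try (B,hash)→4600, (A,merge)→5500, (B,merge)→5550, (A,hash)→5900, (A,nl_idx)→10000, (B,nl_idx)→10200 …(+2); best=4600 via (B,hash)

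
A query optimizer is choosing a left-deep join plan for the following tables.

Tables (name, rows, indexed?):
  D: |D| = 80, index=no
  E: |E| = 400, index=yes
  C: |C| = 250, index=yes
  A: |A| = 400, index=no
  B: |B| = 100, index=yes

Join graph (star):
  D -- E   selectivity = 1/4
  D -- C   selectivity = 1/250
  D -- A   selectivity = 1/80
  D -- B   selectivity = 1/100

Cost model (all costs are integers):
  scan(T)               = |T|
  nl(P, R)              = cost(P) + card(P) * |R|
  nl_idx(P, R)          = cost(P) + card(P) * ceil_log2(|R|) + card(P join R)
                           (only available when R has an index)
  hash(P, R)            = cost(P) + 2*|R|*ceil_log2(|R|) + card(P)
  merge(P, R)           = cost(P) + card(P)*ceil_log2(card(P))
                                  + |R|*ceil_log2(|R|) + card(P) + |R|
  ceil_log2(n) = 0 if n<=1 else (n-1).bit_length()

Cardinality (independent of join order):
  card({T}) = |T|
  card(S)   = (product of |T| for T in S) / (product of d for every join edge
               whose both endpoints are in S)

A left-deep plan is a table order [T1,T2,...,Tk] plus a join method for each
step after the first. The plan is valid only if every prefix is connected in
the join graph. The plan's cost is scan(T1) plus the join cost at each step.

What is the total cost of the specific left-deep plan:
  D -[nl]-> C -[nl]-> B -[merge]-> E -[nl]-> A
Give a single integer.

step 1: scan D: cost=80, card=80
step 2: join C via nl
    card(P join C) = 80*250/(250) = 80
    cost = 80 + 80*250 = 20080
step 3: join B via nl
    card(P join B) = 80*100/(100) = 80
    cost = 20080 + 80*100 = 28080
step 4: join E via merge
    card(P join E) = 80*400/(4) = 8000
    cost = 28080 + 80*7 + 400*9 + 80 + 400 = 32720
step 5: join A via nl
    card(P join A) = 8000*400/(80) = 40000
    cost = 32720 + 8000*400 = 3232720

3232720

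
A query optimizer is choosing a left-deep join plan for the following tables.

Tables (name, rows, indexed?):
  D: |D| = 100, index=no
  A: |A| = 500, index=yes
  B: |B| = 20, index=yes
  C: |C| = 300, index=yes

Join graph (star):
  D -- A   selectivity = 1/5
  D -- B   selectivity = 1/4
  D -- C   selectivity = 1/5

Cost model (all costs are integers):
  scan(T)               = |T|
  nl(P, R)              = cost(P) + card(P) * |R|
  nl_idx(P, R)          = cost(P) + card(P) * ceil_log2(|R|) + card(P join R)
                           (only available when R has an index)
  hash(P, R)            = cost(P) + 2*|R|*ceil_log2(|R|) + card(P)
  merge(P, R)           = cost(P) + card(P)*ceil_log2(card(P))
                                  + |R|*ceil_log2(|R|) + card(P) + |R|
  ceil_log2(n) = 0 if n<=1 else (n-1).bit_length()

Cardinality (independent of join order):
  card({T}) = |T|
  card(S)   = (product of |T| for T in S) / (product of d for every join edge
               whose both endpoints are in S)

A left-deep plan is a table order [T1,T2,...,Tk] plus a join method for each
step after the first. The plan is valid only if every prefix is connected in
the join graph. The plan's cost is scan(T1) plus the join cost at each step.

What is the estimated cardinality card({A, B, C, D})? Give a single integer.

Tables in S: A(500), B(20), C(300), D(100)
Edges inside S: D-A(d=5), D-B(d=4), D-C(d=5)
numerator = 500 * 20 * 300 * 100 = 300000000
denominator = 5 * 4 * 5 = 100
card(S) = 300000000 / 100 = 3000000

3000000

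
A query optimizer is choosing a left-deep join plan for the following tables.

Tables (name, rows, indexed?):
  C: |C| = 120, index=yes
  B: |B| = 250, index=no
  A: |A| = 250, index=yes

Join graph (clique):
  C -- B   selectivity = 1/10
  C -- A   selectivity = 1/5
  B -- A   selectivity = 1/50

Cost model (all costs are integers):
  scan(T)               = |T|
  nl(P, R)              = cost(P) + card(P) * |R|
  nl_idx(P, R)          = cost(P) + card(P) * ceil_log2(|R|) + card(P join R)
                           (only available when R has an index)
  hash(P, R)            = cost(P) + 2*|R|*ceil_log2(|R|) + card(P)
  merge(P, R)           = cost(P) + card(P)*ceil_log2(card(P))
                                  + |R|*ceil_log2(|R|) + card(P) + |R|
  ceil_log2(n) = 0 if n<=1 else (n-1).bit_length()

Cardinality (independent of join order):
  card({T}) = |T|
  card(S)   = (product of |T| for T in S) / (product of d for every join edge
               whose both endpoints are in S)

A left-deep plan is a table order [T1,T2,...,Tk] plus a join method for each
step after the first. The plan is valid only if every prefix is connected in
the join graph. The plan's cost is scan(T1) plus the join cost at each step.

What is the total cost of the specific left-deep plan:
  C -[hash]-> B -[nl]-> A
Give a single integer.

step 1: scan C: cost=120, card=120
step 2: join B via hash
    card(P join B) = 120*250/(10) = 3000
    cost = 120 + 2*250*8 + 120 = 4240
step 3: join A via nl
    card(P join A) = 3000*250/(5*50) = 3000
    cost = 4240 + 3000*250 = 754240

754240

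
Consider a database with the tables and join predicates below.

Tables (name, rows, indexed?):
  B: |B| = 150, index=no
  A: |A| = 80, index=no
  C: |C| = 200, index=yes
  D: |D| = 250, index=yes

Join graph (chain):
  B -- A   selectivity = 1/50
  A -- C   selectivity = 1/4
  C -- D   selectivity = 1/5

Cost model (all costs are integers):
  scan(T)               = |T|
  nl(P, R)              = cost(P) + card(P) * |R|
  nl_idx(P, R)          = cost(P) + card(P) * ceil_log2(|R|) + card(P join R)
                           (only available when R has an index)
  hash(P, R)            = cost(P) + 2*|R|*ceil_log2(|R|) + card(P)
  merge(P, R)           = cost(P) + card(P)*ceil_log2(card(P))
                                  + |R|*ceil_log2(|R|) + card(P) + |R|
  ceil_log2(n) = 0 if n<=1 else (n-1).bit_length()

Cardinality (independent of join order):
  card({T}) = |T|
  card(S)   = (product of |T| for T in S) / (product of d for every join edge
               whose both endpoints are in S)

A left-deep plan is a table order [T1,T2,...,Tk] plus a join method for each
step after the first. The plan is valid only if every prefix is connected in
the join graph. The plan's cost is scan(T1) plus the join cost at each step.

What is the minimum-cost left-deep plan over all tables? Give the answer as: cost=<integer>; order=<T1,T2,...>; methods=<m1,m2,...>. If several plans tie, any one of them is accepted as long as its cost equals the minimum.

cost=20860; order=B,A,C,D; methods=hash,hash,hash

Selinger DP (subsets sized 1..n):
  {B}: scan cost=150, card=150
  {A}: scan cost=80, card=80
  {C}: scan cost=200, card=200
  {D}: scan cost=250, card=250
  {AB}: card=240; try (A,hash)→1420, (B,merge)→2070, (A,merge)→2140, (B,hash)→2560, (B,nl)→12080, (A,nl)→12150; best=1420 via (A,hash)
  {AC}: card=4000; try (A,hash)→1520, (C,merge)→2520, (A,merge)→2640, (C,hash)→3360, (C,nl_idx)→4720, (C,nl)→16080 …(+1); best=1520 via (A,hash)
  {CD}: card=10000; try (C,hash)→3700, (D,merge)→4250, (C,merge)→4300, (D,hash)→4400, (D,nl_idx)→11800, (C,nl_idx)→12250 …(+2); best=3700 via (C,hash)
  {ABC}: card=12000; try (C,hash)→4860, (C,merge)→5380, (B,hash)→7920, (C,nl_idx)→15340, (C,nl)→49420, (B,merge)→54870 …(+1); best=4860 via (C,hash)
  {ACD}: card=200000; try (D,hash)→9520, (A,hash)→14820, (D,merge)→55770, (A,merge)→154340, (D,nl_idx)→233520, (A,nl)→803700 …(+1); best=9520 via (D,hash)
  {ABCD}: card=600000; try (D,hash)→20860, (D,merge)→187110, (B,hash)→211920, (D,nl_idx)→700860, (D,nl)→3004860, (B,merge)→3810870 …(+1); best=20860 via (D,hash)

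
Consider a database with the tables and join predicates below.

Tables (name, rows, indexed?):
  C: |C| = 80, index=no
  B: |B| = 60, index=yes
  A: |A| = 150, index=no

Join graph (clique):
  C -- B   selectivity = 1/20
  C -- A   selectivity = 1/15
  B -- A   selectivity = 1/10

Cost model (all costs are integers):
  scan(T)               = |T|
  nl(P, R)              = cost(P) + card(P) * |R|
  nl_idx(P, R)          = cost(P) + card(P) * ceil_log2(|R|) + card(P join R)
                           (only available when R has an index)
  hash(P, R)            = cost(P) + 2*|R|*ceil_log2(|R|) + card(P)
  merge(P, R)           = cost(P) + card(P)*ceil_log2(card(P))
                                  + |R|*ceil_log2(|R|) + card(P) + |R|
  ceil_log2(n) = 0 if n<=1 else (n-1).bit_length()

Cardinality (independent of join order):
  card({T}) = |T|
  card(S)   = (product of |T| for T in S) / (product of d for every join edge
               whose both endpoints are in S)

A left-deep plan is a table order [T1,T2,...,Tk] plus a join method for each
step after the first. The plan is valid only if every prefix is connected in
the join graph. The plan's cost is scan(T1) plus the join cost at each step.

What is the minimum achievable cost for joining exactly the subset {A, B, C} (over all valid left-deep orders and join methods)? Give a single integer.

2940

Selinger DP over subsets of {A,B,C}:
  {C}: scan cost=80, card=80
  {B}: scan cost=60, card=60
  {A}: scan cost=150, card=150
  {BC}: card=240; try (B,nl_idx)→800, (B,hash)→880, (C,merge)→1120, (B,merge)→1140, (C,hash)→1240, (C,nl)→4860 …(+1); best=800 via (B,nl_idx)
  {AC}: card=800; try (C,hash)→1420, (A,merge)→2070, (C,merge)→2140, (A,hash)→2560, (A,nl)→12080, (C,nl)→12150; best=1420 via (C,hash)
  {AB}: card=900; try (B,hash)→1020, (A,merge)→1830, (B,merge)→1920, (B,nl_idx)→1950, (A,hash)→2520, (A,nl)→9060 …(+1); best=1020 via (B,hash)
  {ABC}: card=240; try (B,hash)→2940, (C,hash)→3040, (A,hash)→3440, (A,merge)→4310, (B,nl_idx)→6460, (B,merge)→10640 …(+4); best=2940 via (B,hash)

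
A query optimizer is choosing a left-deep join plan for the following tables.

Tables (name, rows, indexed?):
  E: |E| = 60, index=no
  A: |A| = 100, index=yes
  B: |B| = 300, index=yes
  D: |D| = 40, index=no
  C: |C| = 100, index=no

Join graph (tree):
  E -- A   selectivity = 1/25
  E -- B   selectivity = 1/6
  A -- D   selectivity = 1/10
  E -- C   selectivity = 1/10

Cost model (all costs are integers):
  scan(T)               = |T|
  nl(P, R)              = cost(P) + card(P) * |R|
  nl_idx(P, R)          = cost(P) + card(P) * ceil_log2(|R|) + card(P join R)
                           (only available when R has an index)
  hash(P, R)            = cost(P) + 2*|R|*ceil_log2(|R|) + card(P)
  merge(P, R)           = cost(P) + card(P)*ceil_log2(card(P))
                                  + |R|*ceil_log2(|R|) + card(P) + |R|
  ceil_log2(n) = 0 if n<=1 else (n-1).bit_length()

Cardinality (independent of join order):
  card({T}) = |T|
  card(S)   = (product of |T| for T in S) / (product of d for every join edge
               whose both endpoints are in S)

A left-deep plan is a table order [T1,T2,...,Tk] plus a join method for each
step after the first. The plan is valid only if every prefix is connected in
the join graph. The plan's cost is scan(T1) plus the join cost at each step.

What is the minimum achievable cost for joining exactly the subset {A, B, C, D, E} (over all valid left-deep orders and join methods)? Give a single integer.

Selinger DP over subsets of {A,B,C,D,E}:
  {E}: scan cost=60, card=60
  {A}: scan cost=100, card=100
  {B}: scan cost=300, card=300
  {D}: scan cost=40, card=40
  {C}: scan cost=100, card=100
  {AE}: card=240; try (A,nl_idx)→720, (E,hash)→920, (A,merge)→1280, (E,merge)→1320, (A,hash)→1520, (A,nl)→6060 …(+1); best=720 via (A,nl_idx)
  {BE}: card=3000; try (E,hash)→1320, (B,merge)→3480, (B,nl_idx)→3600, (E,merge)→3720, (B,hash)→5520, (B,nl)→18060 …(+1); best=1320 via (E,hash)
  {CE}: card=600; try (E,hash)→920, (C,merge)→1280, (E,merge)→1320, (C,hash)→1520, (C,nl)→6060, (E,nl)→6100; best=920 via (E,hash)
  {AD}: card=400; try (D,hash)→680, (A,nl_idx)→720, (A,merge)→1120, (D,merge)→1180, (A,hash)→1480, (A,nl)→4040 …(+1); best=680 via (D,hash)
  {ABE}: card=12000; try (A,hash)→5720, (B,merge)→5880, (B,hash)→6360, (B,nl_idx)→14880, (A,nl_idx)→34320, (A,merge)→41120 …(+2); best=5720 via (A,hash)
  {ADE}: card=960; try (D,hash)→1440, (E,hash)→1800, (D,merge)→3160, (E,merge)→5100, (D,nl)→10320, (E,nl)→24680; best=1440 via (D,hash)
  {ACE}: card=2400; try (C,hash)→2360, (A,hash)→2920, (C,merge)→3680, (A,nl_idx)→7520, (A,merge)→8320, (C,nl)→24720 …(+1); best=2360 via (C,hash)
  {BCE}: card=30000; try (C,hash)→5720, (B,hash)→6920, (B,merge)→10520, (B,nl_idx)→36320, (C,merge)→41120, (B,nl)→180920 …(+1); best=5720 via (C,hash)
  {ABDE}: card=48000; try (B,hash)→7800, (B,merge)→15000, (D,hash)→18200, (B,nl_idx)→58080, (D,merge)→186000, (B,nl)→289440 …(+1); best=7800 via (B,hash)
  {ABCE}: card=120000; try (B,hash)→10160, (C,hash)→19120, (B,merge)→36560, (A,hash)→37120, (B,nl_idx)→143960, (C,merge)→186520 …(+5); best=10160 via (B,hash)
  {ACDE}: card=9600; try (C,hash)→3800, (D,hash)→5240, (C,merge)→12800, (D,merge)→33840, (C,nl)→97440, (D,nl)→98360; best=3800 via (C,hash)
  {ABCDE}: card=480000; try (B,hash)→18800, (C,hash)→57200, (D,hash)→130640, (B,merge)→150800, (B,nl_idx)→570200, (C,merge)→824600 …(+4); best=18800 via (B,hash)

18800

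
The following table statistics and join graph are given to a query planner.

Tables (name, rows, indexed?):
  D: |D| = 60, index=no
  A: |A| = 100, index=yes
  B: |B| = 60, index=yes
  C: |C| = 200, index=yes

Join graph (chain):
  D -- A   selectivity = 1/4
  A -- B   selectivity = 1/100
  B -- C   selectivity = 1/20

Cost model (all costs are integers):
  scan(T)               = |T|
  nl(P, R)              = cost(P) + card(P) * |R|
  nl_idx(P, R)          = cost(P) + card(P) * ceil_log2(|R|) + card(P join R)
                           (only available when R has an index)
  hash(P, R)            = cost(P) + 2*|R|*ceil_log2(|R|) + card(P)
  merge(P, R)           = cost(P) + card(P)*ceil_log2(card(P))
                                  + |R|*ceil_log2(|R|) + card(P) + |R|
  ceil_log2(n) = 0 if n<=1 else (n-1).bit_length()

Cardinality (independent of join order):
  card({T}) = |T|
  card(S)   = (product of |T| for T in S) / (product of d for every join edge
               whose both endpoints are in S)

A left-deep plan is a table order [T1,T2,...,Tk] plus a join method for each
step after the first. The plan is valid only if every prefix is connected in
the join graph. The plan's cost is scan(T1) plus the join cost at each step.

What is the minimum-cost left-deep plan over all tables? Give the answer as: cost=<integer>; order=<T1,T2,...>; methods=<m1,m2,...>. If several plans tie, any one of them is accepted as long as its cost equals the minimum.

cost=2940; order=B,A,C,D; methods=nl_idx,nl_idx,hash

Selinger DP (subsets sized 1..n):
  {D}: scan cost=60, card=60
  {A}: scan cost=100, card=100
  {B}: scan cost=60, card=60
  {C}: scan cost=200, card=200
  {AD}: card=1500; try (D,hash)→920, (A,merge)→1280, (D,merge)→1320, (A,hash)→1520, (A,nl_idx)→1980, (A,nl)→6060 …(+1); best=920 via (D,hash)
  {AB}: card=60; try (A,nl_idx)→540, (B,nl_idx)→760, (B,hash)→920, (A,merge)→1280, (B,merge)→1320, (A,hash)→1520 …(+2); best=540 via (A,nl_idx)
  {BC}: card=600; try (B,hash)→1120, (C,nl_idx)→1140, (B,nl_idx)→2000, (C,merge)→2280, (B,merge)→2420, (C,hash)→3320 …(+2); best=1120 via (B,hash)
  {ABD}: card=900; try (D,hash)→1320, (D,merge)→1380, (B,hash)→3140, (D,nl)→4140, (B,nl_idx)→10820, (B,merge)→19340 …(+1); best=1320 via (D,hash)
  {ABC}: card=600; try (C,nl_idx)→1620, (C,merge)→2760, (A,hash)→3120, (C,hash)→3800, (A,nl_idx)→5920, (A,merge)→8520 …(+2); best=1620 via (C,nl_idx)
  {ABCD}: card=9000; try (D,hash)→2940, (C,hash)→5420, (D,merge)→8640, (C,merge)→13020, (C,nl_idx)→17520, (D,nl)→37620 …(+1); best=2940 via (D,hash)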